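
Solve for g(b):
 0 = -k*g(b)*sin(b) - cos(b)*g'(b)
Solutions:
 g(b) = C1*exp(k*log(cos(b)))


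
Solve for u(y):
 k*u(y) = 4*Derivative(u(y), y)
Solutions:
 u(y) = C1*exp(k*y/4)


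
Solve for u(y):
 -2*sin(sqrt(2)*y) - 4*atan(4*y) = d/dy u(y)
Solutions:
 u(y) = C1 - 4*y*atan(4*y) + log(16*y^2 + 1)/2 + sqrt(2)*cos(sqrt(2)*y)


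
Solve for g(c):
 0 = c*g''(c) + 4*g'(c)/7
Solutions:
 g(c) = C1 + C2*c^(3/7)


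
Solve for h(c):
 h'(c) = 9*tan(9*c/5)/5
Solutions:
 h(c) = C1 - log(cos(9*c/5))


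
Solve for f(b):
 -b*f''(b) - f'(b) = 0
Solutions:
 f(b) = C1 + C2*log(b)


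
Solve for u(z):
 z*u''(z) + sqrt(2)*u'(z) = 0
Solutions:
 u(z) = C1 + C2*z^(1 - sqrt(2))


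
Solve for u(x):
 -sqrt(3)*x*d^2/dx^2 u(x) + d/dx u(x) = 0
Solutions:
 u(x) = C1 + C2*x^(sqrt(3)/3 + 1)


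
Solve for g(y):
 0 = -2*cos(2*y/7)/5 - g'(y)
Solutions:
 g(y) = C1 - 7*sin(2*y/7)/5


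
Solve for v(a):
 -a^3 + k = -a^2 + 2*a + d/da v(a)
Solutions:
 v(a) = C1 - a^4/4 + a^3/3 - a^2 + a*k


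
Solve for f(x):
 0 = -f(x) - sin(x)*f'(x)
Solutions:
 f(x) = C1*sqrt(cos(x) + 1)/sqrt(cos(x) - 1)


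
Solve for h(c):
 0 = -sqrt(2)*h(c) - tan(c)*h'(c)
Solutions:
 h(c) = C1/sin(c)^(sqrt(2))


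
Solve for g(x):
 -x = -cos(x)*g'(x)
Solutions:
 g(x) = C1 + Integral(x/cos(x), x)


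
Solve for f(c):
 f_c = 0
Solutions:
 f(c) = C1


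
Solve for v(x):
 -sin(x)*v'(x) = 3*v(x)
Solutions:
 v(x) = C1*(cos(x) + 1)^(3/2)/(cos(x) - 1)^(3/2)


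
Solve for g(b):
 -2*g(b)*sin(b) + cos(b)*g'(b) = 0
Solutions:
 g(b) = C1/cos(b)^2


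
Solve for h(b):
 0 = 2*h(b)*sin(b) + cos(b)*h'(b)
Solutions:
 h(b) = C1*cos(b)^2


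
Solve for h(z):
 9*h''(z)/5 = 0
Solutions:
 h(z) = C1 + C2*z


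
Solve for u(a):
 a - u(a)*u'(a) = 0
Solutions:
 u(a) = -sqrt(C1 + a^2)
 u(a) = sqrt(C1 + a^2)


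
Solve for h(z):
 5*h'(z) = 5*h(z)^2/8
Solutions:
 h(z) = -8/(C1 + z)


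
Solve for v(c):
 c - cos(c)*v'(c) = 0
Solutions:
 v(c) = C1 + Integral(c/cos(c), c)


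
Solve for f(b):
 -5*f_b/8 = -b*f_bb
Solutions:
 f(b) = C1 + C2*b^(13/8)


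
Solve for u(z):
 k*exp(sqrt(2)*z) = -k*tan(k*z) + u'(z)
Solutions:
 u(z) = C1 + k*Piecewise((sqrt(2)*exp(sqrt(2)*z)/2 + log(tan(k*z)^2 + 1)/(2*k), Ne(k, 0)), (sqrt(2)*exp(sqrt(2)*z)/2, True))


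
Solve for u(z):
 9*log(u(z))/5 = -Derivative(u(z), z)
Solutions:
 li(u(z)) = C1 - 9*z/5


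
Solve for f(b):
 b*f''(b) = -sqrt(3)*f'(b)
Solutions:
 f(b) = C1 + C2*b^(1 - sqrt(3))


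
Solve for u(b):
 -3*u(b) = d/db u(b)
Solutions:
 u(b) = C1*exp(-3*b)


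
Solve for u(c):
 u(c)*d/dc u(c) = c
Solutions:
 u(c) = -sqrt(C1 + c^2)
 u(c) = sqrt(C1 + c^2)


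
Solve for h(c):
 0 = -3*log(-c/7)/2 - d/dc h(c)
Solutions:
 h(c) = C1 - 3*c*log(-c)/2 + 3*c*(1 + log(7))/2


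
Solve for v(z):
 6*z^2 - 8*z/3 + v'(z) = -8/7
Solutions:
 v(z) = C1 - 2*z^3 + 4*z^2/3 - 8*z/7


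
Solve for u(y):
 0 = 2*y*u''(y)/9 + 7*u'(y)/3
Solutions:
 u(y) = C1 + C2/y^(19/2)


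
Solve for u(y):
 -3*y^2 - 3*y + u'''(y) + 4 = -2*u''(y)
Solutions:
 u(y) = C1 + C2*y + C3*exp(-2*y) + y^4/8 - y^2


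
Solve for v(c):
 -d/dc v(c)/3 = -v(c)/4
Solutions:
 v(c) = C1*exp(3*c/4)


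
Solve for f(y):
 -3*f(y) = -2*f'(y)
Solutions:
 f(y) = C1*exp(3*y/2)


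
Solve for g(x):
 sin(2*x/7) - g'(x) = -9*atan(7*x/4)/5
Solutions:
 g(x) = C1 + 9*x*atan(7*x/4)/5 - 18*log(49*x^2 + 16)/35 - 7*cos(2*x/7)/2


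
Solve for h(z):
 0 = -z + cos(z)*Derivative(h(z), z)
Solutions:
 h(z) = C1 + Integral(z/cos(z), z)


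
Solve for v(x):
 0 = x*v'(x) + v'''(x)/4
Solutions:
 v(x) = C1 + Integral(C2*airyai(-2^(2/3)*x) + C3*airybi(-2^(2/3)*x), x)


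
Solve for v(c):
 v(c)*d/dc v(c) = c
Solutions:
 v(c) = -sqrt(C1 + c^2)
 v(c) = sqrt(C1 + c^2)


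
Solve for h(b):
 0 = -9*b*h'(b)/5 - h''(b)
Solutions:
 h(b) = C1 + C2*erf(3*sqrt(10)*b/10)


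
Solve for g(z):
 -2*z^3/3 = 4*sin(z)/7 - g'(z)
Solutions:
 g(z) = C1 + z^4/6 - 4*cos(z)/7


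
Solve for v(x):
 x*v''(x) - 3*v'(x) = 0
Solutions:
 v(x) = C1 + C2*x^4


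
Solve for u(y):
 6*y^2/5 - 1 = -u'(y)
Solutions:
 u(y) = C1 - 2*y^3/5 + y


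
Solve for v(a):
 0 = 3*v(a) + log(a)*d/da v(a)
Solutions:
 v(a) = C1*exp(-3*li(a))


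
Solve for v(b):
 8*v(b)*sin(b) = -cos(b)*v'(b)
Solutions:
 v(b) = C1*cos(b)^8


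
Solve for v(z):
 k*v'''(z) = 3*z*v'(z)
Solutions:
 v(z) = C1 + Integral(C2*airyai(3^(1/3)*z*(1/k)^(1/3)) + C3*airybi(3^(1/3)*z*(1/k)^(1/3)), z)


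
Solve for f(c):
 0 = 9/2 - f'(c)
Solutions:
 f(c) = C1 + 9*c/2


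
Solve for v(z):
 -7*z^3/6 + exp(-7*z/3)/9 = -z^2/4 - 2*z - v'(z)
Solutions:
 v(z) = C1 + 7*z^4/24 - z^3/12 - z^2 + exp(-7*z/3)/21


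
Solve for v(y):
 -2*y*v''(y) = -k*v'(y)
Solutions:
 v(y) = C1 + y^(re(k)/2 + 1)*(C2*sin(log(y)*Abs(im(k))/2) + C3*cos(log(y)*im(k)/2))


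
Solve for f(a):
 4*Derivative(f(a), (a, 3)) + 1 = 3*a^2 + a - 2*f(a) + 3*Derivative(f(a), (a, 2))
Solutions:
 f(a) = C1*exp(a*((4*sqrt(14) + 15)^(-1/3) + 2 + (4*sqrt(14) + 15)^(1/3))/8)*sin(sqrt(3)*a*(-(4*sqrt(14) + 15)^(1/3) + (4*sqrt(14) + 15)^(-1/3))/8) + C2*exp(a*((4*sqrt(14) + 15)^(-1/3) + 2 + (4*sqrt(14) + 15)^(1/3))/8)*cos(sqrt(3)*a*(-(4*sqrt(14) + 15)^(1/3) + (4*sqrt(14) + 15)^(-1/3))/8) + C3*exp(a*(-(4*sqrt(14) + 15)^(1/3) - 1/(4*sqrt(14) + 15)^(1/3) + 1)/4) + 3*a^2/2 + a/2 + 4


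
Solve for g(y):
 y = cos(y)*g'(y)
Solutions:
 g(y) = C1 + Integral(y/cos(y), y)


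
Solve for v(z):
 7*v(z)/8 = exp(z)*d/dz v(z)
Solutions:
 v(z) = C1*exp(-7*exp(-z)/8)


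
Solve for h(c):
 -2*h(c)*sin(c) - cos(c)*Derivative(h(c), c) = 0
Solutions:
 h(c) = C1*cos(c)^2


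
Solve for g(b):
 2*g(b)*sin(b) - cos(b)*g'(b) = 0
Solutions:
 g(b) = C1/cos(b)^2


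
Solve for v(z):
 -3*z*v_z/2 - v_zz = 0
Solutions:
 v(z) = C1 + C2*erf(sqrt(3)*z/2)


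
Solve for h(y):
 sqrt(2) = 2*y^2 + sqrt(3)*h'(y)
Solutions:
 h(y) = C1 - 2*sqrt(3)*y^3/9 + sqrt(6)*y/3


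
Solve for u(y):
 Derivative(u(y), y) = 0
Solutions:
 u(y) = C1


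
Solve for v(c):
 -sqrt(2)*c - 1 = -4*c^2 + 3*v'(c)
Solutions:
 v(c) = C1 + 4*c^3/9 - sqrt(2)*c^2/6 - c/3


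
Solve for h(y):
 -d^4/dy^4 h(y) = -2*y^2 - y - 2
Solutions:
 h(y) = C1 + C2*y + C3*y^2 + C4*y^3 + y^6/180 + y^5/120 + y^4/12


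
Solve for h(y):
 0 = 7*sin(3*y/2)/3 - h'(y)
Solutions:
 h(y) = C1 - 14*cos(3*y/2)/9


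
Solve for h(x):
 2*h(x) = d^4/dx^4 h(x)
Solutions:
 h(x) = C1*exp(-2^(1/4)*x) + C2*exp(2^(1/4)*x) + C3*sin(2^(1/4)*x) + C4*cos(2^(1/4)*x)


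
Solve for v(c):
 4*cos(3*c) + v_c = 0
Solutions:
 v(c) = C1 - 4*sin(3*c)/3


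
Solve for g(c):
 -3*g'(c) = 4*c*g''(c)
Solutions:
 g(c) = C1 + C2*c^(1/4)


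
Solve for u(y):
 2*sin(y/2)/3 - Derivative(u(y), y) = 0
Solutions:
 u(y) = C1 - 4*cos(y/2)/3


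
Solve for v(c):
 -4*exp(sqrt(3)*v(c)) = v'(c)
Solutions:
 v(c) = sqrt(3)*(2*log(1/(C1 + 4*c)) - log(3))/6


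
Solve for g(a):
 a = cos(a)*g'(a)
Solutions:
 g(a) = C1 + Integral(a/cos(a), a)


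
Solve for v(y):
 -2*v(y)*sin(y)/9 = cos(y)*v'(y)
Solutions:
 v(y) = C1*cos(y)^(2/9)


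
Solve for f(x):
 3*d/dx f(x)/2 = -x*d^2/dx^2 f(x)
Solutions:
 f(x) = C1 + C2/sqrt(x)


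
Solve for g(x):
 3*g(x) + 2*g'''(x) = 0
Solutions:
 g(x) = C3*exp(-2^(2/3)*3^(1/3)*x/2) + (C1*sin(2^(2/3)*3^(5/6)*x/4) + C2*cos(2^(2/3)*3^(5/6)*x/4))*exp(2^(2/3)*3^(1/3)*x/4)


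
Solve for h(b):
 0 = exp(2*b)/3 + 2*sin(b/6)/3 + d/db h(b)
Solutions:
 h(b) = C1 - exp(2*b)/6 + 4*cos(b/6)


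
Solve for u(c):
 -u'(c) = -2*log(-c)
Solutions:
 u(c) = C1 + 2*c*log(-c) - 2*c


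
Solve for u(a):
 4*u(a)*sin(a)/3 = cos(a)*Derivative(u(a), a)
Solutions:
 u(a) = C1/cos(a)^(4/3)


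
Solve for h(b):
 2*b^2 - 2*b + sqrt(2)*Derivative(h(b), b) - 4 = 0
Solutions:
 h(b) = C1 - sqrt(2)*b^3/3 + sqrt(2)*b^2/2 + 2*sqrt(2)*b


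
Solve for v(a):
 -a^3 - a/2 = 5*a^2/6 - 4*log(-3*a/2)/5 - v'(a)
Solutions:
 v(a) = C1 + a^4/4 + 5*a^3/18 + a^2/4 - 4*a*log(-a)/5 + 4*a*(-log(3) + log(2) + 1)/5


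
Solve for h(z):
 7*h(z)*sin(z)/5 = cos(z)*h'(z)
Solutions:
 h(z) = C1/cos(z)^(7/5)


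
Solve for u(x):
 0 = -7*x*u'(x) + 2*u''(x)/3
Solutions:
 u(x) = C1 + C2*erfi(sqrt(21)*x/2)


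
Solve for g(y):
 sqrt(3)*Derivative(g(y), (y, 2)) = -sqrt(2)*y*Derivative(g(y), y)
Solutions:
 g(y) = C1 + C2*erf(6^(3/4)*y/6)


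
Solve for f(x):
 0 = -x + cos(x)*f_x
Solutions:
 f(x) = C1 + Integral(x/cos(x), x)


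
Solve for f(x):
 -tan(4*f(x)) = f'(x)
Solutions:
 f(x) = -asin(C1*exp(-4*x))/4 + pi/4
 f(x) = asin(C1*exp(-4*x))/4


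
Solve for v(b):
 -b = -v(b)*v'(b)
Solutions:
 v(b) = -sqrt(C1 + b^2)
 v(b) = sqrt(C1 + b^2)


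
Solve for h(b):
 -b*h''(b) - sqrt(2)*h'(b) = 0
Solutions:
 h(b) = C1 + C2*b^(1 - sqrt(2))


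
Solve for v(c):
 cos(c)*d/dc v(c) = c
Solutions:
 v(c) = C1 + Integral(c/cos(c), c)


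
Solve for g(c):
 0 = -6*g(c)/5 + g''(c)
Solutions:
 g(c) = C1*exp(-sqrt(30)*c/5) + C2*exp(sqrt(30)*c/5)


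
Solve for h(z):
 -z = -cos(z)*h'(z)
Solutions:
 h(z) = C1 + Integral(z/cos(z), z)


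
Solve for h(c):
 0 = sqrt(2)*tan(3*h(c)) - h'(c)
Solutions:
 h(c) = -asin(C1*exp(3*sqrt(2)*c))/3 + pi/3
 h(c) = asin(C1*exp(3*sqrt(2)*c))/3


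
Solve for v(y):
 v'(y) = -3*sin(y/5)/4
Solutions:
 v(y) = C1 + 15*cos(y/5)/4


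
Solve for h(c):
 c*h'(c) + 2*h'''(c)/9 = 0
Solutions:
 h(c) = C1 + Integral(C2*airyai(-6^(2/3)*c/2) + C3*airybi(-6^(2/3)*c/2), c)


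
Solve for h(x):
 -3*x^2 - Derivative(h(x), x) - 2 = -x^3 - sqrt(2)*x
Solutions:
 h(x) = C1 + x^4/4 - x^3 + sqrt(2)*x^2/2 - 2*x


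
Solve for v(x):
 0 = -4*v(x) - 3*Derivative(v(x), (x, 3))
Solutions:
 v(x) = C3*exp(-6^(2/3)*x/3) + (C1*sin(2^(2/3)*3^(1/6)*x/2) + C2*cos(2^(2/3)*3^(1/6)*x/2))*exp(6^(2/3)*x/6)


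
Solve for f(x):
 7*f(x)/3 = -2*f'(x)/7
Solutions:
 f(x) = C1*exp(-49*x/6)


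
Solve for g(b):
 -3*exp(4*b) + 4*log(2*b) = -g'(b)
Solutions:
 g(b) = C1 - 4*b*log(b) + 4*b*(1 - log(2)) + 3*exp(4*b)/4


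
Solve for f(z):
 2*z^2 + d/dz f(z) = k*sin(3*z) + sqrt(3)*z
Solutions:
 f(z) = C1 - k*cos(3*z)/3 - 2*z^3/3 + sqrt(3)*z^2/2


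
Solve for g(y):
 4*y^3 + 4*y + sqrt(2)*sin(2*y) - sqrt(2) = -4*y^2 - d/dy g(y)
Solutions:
 g(y) = C1 - y^4 - 4*y^3/3 - 2*y^2 + sqrt(2)*y + sqrt(2)*cos(2*y)/2


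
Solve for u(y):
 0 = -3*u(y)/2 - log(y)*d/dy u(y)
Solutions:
 u(y) = C1*exp(-3*li(y)/2)


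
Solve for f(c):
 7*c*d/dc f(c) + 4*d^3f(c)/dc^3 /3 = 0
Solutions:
 f(c) = C1 + Integral(C2*airyai(-42^(1/3)*c/2) + C3*airybi(-42^(1/3)*c/2), c)


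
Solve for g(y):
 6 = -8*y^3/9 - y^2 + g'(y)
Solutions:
 g(y) = C1 + 2*y^4/9 + y^3/3 + 6*y


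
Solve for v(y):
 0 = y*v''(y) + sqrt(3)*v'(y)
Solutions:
 v(y) = C1 + C2*y^(1 - sqrt(3))


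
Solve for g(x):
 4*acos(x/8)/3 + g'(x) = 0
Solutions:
 g(x) = C1 - 4*x*acos(x/8)/3 + 4*sqrt(64 - x^2)/3


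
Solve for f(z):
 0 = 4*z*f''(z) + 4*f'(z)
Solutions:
 f(z) = C1 + C2*log(z)


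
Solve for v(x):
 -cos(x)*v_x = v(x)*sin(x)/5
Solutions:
 v(x) = C1*cos(x)^(1/5)


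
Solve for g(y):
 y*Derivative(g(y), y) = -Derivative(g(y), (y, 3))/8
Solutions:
 g(y) = C1 + Integral(C2*airyai(-2*y) + C3*airybi(-2*y), y)


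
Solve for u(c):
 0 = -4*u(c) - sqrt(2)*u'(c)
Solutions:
 u(c) = C1*exp(-2*sqrt(2)*c)


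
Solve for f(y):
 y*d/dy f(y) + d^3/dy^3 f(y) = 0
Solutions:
 f(y) = C1 + Integral(C2*airyai(-y) + C3*airybi(-y), y)


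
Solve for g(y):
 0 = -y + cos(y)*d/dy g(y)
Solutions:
 g(y) = C1 + Integral(y/cos(y), y)


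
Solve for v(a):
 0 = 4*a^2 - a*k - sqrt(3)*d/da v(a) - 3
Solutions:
 v(a) = C1 + 4*sqrt(3)*a^3/9 - sqrt(3)*a^2*k/6 - sqrt(3)*a


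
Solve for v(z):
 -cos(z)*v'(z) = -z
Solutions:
 v(z) = C1 + Integral(z/cos(z), z)


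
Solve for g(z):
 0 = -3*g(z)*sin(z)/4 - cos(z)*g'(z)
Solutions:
 g(z) = C1*cos(z)^(3/4)


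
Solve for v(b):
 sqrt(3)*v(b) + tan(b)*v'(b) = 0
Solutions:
 v(b) = C1/sin(b)^(sqrt(3))


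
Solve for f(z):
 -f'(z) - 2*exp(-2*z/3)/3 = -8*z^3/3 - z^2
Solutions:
 f(z) = C1 + 2*z^4/3 + z^3/3 + exp(-2*z/3)


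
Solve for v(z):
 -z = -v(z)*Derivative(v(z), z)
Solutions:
 v(z) = -sqrt(C1 + z^2)
 v(z) = sqrt(C1 + z^2)


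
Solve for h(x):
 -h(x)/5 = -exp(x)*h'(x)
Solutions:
 h(x) = C1*exp(-exp(-x)/5)


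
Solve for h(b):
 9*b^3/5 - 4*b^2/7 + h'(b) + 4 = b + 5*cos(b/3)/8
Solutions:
 h(b) = C1 - 9*b^4/20 + 4*b^3/21 + b^2/2 - 4*b + 15*sin(b/3)/8


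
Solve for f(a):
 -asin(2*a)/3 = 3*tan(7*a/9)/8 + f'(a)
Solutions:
 f(a) = C1 - a*asin(2*a)/3 - sqrt(1 - 4*a^2)/6 + 27*log(cos(7*a/9))/56


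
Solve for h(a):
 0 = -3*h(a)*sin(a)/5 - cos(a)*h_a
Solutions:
 h(a) = C1*cos(a)^(3/5)


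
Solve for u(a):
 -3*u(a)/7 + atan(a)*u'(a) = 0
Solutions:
 u(a) = C1*exp(3*Integral(1/atan(a), a)/7)


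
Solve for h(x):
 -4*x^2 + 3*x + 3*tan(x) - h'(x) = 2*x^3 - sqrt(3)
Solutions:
 h(x) = C1 - x^4/2 - 4*x^3/3 + 3*x^2/2 + sqrt(3)*x - 3*log(cos(x))


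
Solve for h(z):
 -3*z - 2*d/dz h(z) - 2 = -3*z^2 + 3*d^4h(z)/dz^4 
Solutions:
 h(z) = C1 + C4*exp(-2^(1/3)*3^(2/3)*z/3) + z^3/2 - 3*z^2/4 - z + (C2*sin(2^(1/3)*3^(1/6)*z/2) + C3*cos(2^(1/3)*3^(1/6)*z/2))*exp(2^(1/3)*3^(2/3)*z/6)


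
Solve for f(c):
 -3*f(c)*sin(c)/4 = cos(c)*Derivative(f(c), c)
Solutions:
 f(c) = C1*cos(c)^(3/4)


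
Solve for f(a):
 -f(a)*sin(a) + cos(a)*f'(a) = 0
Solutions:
 f(a) = C1/cos(a)


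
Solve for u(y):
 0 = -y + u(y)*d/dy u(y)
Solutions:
 u(y) = -sqrt(C1 + y^2)
 u(y) = sqrt(C1 + y^2)


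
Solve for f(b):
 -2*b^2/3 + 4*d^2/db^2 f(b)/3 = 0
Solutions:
 f(b) = C1 + C2*b + b^4/24


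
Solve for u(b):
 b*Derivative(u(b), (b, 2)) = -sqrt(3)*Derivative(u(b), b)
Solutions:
 u(b) = C1 + C2*b^(1 - sqrt(3))


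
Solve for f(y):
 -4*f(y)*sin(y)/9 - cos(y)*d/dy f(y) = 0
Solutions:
 f(y) = C1*cos(y)^(4/9)


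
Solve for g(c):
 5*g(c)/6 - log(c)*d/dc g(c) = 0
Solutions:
 g(c) = C1*exp(5*li(c)/6)


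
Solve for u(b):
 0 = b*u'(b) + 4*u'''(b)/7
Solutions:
 u(b) = C1 + Integral(C2*airyai(-14^(1/3)*b/2) + C3*airybi(-14^(1/3)*b/2), b)


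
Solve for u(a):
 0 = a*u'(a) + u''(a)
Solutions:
 u(a) = C1 + C2*erf(sqrt(2)*a/2)


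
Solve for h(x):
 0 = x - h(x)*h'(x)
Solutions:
 h(x) = -sqrt(C1 + x^2)
 h(x) = sqrt(C1 + x^2)


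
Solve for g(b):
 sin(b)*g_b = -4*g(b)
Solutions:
 g(b) = C1*(cos(b)^2 + 2*cos(b) + 1)/(cos(b)^2 - 2*cos(b) + 1)


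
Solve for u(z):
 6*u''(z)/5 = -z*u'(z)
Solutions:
 u(z) = C1 + C2*erf(sqrt(15)*z/6)


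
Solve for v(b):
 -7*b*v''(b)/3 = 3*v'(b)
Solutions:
 v(b) = C1 + C2/b^(2/7)


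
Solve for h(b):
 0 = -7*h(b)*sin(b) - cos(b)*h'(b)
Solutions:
 h(b) = C1*cos(b)^7


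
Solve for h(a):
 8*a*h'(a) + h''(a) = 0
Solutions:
 h(a) = C1 + C2*erf(2*a)


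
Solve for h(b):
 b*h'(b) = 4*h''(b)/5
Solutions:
 h(b) = C1 + C2*erfi(sqrt(10)*b/4)


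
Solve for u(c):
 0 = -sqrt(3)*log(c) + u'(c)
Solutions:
 u(c) = C1 + sqrt(3)*c*log(c) - sqrt(3)*c


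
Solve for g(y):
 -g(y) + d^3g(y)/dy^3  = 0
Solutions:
 g(y) = C3*exp(y) + (C1*sin(sqrt(3)*y/2) + C2*cos(sqrt(3)*y/2))*exp(-y/2)


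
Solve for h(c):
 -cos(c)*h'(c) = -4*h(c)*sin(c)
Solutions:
 h(c) = C1/cos(c)^4


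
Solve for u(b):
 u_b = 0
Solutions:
 u(b) = C1


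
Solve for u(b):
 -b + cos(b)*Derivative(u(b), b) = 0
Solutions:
 u(b) = C1 + Integral(b/cos(b), b)


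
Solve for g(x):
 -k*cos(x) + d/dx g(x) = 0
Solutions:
 g(x) = C1 + k*sin(x)


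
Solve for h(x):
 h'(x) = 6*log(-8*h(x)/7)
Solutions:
 -Integral(1/(log(-_y) - log(7) + 3*log(2)), (_y, h(x)))/6 = C1 - x


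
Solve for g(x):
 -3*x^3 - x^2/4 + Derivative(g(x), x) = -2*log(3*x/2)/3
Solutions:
 g(x) = C1 + 3*x^4/4 + x^3/12 - 2*x*log(x)/3 - 2*x*log(3)/3 + 2*x*log(2)/3 + 2*x/3


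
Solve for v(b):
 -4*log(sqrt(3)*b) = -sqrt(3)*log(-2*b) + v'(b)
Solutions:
 v(b) = C1 - b*(4 - sqrt(3))*log(b) + b*(-2*log(3) - sqrt(3) + sqrt(3)*log(2) + 4 + sqrt(3)*I*pi)


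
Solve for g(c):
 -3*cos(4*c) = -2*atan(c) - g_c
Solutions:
 g(c) = C1 - 2*c*atan(c) + log(c^2 + 1) + 3*sin(4*c)/4


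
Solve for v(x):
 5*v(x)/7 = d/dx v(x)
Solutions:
 v(x) = C1*exp(5*x/7)


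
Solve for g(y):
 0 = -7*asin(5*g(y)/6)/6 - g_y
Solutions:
 Integral(1/asin(5*_y/6), (_y, g(y))) = C1 - 7*y/6


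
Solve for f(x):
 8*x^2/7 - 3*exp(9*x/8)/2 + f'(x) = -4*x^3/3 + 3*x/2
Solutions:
 f(x) = C1 - x^4/3 - 8*x^3/21 + 3*x^2/4 + 4*exp(9*x/8)/3


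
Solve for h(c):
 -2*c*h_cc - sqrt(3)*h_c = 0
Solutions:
 h(c) = C1 + C2*c^(1 - sqrt(3)/2)


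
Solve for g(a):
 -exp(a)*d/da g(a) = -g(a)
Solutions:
 g(a) = C1*exp(-exp(-a))


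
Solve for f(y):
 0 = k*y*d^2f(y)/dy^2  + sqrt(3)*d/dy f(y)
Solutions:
 f(y) = C1 + y^(((re(k) - sqrt(3))*re(k) + im(k)^2)/(re(k)^2 + im(k)^2))*(C2*sin(sqrt(3)*log(y)*Abs(im(k))/(re(k)^2 + im(k)^2)) + C3*cos(sqrt(3)*log(y)*im(k)/(re(k)^2 + im(k)^2)))


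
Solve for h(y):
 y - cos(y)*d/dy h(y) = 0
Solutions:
 h(y) = C1 + Integral(y/cos(y), y)


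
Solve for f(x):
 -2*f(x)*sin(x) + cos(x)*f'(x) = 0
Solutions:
 f(x) = C1/cos(x)^2


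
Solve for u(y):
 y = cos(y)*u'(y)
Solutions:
 u(y) = C1 + Integral(y/cos(y), y)


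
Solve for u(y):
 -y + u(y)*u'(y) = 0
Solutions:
 u(y) = -sqrt(C1 + y^2)
 u(y) = sqrt(C1 + y^2)


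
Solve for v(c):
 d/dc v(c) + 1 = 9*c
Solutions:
 v(c) = C1 + 9*c^2/2 - c


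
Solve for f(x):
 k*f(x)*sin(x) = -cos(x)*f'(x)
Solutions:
 f(x) = C1*exp(k*log(cos(x)))


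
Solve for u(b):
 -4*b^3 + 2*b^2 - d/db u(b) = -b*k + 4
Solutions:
 u(b) = C1 - b^4 + 2*b^3/3 + b^2*k/2 - 4*b


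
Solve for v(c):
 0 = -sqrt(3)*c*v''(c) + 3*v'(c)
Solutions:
 v(c) = C1 + C2*c^(1 + sqrt(3))


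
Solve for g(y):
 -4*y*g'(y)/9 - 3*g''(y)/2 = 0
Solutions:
 g(y) = C1 + C2*erf(2*sqrt(3)*y/9)


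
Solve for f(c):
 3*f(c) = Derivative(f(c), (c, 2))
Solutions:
 f(c) = C1*exp(-sqrt(3)*c) + C2*exp(sqrt(3)*c)


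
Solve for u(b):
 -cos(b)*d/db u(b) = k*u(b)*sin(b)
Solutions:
 u(b) = C1*exp(k*log(cos(b)))


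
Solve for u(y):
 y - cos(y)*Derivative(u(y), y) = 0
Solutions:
 u(y) = C1 + Integral(y/cos(y), y)


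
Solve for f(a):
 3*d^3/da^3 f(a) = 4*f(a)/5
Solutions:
 f(a) = C3*exp(30^(2/3)*a/15) + (C1*sin(10^(2/3)*3^(1/6)*a/10) + C2*cos(10^(2/3)*3^(1/6)*a/10))*exp(-30^(2/3)*a/30)


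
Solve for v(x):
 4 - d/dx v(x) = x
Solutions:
 v(x) = C1 - x^2/2 + 4*x


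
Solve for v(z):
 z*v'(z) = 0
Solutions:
 v(z) = C1


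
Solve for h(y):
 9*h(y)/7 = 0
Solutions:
 h(y) = 0


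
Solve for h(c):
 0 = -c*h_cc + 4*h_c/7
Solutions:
 h(c) = C1 + C2*c^(11/7)


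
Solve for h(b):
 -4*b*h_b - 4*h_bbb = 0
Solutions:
 h(b) = C1 + Integral(C2*airyai(-b) + C3*airybi(-b), b)


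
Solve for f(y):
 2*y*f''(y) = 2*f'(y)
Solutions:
 f(y) = C1 + C2*y^2


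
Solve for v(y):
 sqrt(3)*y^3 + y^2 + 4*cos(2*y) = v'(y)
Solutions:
 v(y) = C1 + sqrt(3)*y^4/4 + y^3/3 + 2*sin(2*y)


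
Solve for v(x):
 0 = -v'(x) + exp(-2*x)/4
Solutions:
 v(x) = C1 - exp(-2*x)/8


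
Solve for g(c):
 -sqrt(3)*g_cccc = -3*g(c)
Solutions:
 g(c) = C1*exp(-3^(1/8)*c) + C2*exp(3^(1/8)*c) + C3*sin(3^(1/8)*c) + C4*cos(3^(1/8)*c)


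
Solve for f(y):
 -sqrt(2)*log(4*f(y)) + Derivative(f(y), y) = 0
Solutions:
 -sqrt(2)*Integral(1/(log(_y) + 2*log(2)), (_y, f(y)))/2 = C1 - y


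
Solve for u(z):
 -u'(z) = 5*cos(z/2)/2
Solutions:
 u(z) = C1 - 5*sin(z/2)


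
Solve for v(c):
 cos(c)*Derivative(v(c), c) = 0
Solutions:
 v(c) = C1


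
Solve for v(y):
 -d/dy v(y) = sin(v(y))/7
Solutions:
 y/7 + log(cos(v(y)) - 1)/2 - log(cos(v(y)) + 1)/2 = C1


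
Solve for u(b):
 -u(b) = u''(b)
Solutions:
 u(b) = C1*sin(b) + C2*cos(b)


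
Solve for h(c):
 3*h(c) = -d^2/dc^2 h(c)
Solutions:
 h(c) = C1*sin(sqrt(3)*c) + C2*cos(sqrt(3)*c)


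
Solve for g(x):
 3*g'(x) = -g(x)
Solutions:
 g(x) = C1*exp(-x/3)


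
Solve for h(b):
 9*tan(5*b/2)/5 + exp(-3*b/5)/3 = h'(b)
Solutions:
 h(b) = C1 + 9*log(tan(5*b/2)^2 + 1)/25 - 5*exp(-3*b/5)/9


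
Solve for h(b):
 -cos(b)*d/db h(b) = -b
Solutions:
 h(b) = C1 + Integral(b/cos(b), b)


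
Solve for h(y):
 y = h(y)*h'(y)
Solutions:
 h(y) = -sqrt(C1 + y^2)
 h(y) = sqrt(C1 + y^2)


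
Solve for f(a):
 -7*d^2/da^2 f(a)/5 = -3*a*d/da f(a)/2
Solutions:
 f(a) = C1 + C2*erfi(sqrt(105)*a/14)


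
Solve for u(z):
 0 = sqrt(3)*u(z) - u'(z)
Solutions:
 u(z) = C1*exp(sqrt(3)*z)


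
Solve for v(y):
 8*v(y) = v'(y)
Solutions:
 v(y) = C1*exp(8*y)


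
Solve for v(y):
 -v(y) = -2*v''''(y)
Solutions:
 v(y) = C1*exp(-2^(3/4)*y/2) + C2*exp(2^(3/4)*y/2) + C3*sin(2^(3/4)*y/2) + C4*cos(2^(3/4)*y/2)


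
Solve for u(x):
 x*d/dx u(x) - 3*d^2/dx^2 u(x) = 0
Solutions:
 u(x) = C1 + C2*erfi(sqrt(6)*x/6)


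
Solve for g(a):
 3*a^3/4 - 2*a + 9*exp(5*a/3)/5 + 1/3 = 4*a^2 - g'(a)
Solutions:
 g(a) = C1 - 3*a^4/16 + 4*a^3/3 + a^2 - a/3 - 27*exp(5*a/3)/25


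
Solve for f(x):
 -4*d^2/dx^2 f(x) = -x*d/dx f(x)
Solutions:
 f(x) = C1 + C2*erfi(sqrt(2)*x/4)


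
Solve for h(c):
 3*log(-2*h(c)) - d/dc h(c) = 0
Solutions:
 -Integral(1/(log(-_y) + log(2)), (_y, h(c)))/3 = C1 - c


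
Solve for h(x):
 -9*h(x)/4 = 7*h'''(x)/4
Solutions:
 h(x) = C3*exp(-21^(2/3)*x/7) + (C1*sin(3*3^(1/6)*7^(2/3)*x/14) + C2*cos(3*3^(1/6)*7^(2/3)*x/14))*exp(21^(2/3)*x/14)


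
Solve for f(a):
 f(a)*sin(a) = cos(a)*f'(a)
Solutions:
 f(a) = C1/cos(a)


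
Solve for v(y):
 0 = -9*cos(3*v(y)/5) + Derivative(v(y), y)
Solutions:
 -9*y - 5*log(sin(3*v(y)/5) - 1)/6 + 5*log(sin(3*v(y)/5) + 1)/6 = C1


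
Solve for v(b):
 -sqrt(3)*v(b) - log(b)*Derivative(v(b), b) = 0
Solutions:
 v(b) = C1*exp(-sqrt(3)*li(b))


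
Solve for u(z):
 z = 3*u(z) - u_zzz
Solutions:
 u(z) = C3*exp(3^(1/3)*z) + z/3 + (C1*sin(3^(5/6)*z/2) + C2*cos(3^(5/6)*z/2))*exp(-3^(1/3)*z/2)


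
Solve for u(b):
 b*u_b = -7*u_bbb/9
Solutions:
 u(b) = C1 + Integral(C2*airyai(-21^(2/3)*b/7) + C3*airybi(-21^(2/3)*b/7), b)


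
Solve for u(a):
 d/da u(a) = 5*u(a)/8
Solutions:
 u(a) = C1*exp(5*a/8)


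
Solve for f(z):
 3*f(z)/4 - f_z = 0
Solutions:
 f(z) = C1*exp(3*z/4)


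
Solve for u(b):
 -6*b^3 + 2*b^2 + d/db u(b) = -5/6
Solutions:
 u(b) = C1 + 3*b^4/2 - 2*b^3/3 - 5*b/6


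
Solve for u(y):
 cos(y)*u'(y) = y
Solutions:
 u(y) = C1 + Integral(y/cos(y), y)


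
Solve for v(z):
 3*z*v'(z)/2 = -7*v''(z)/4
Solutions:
 v(z) = C1 + C2*erf(sqrt(21)*z/7)


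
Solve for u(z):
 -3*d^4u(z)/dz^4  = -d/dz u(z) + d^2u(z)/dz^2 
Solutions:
 u(z) = C1 + C2*exp(-2^(1/3)*z*(-2/(9 + sqrt(85))^(1/3) + 2^(1/3)*(9 + sqrt(85))^(1/3))/12)*sin(2^(1/3)*sqrt(3)*z*(2/(9 + sqrt(85))^(1/3) + 2^(1/3)*(9 + sqrt(85))^(1/3))/12) + C3*exp(-2^(1/3)*z*(-2/(9 + sqrt(85))^(1/3) + 2^(1/3)*(9 + sqrt(85))^(1/3))/12)*cos(2^(1/3)*sqrt(3)*z*(2/(9 + sqrt(85))^(1/3) + 2^(1/3)*(9 + sqrt(85))^(1/3))/12) + C4*exp(2^(1/3)*z*(-2/(9 + sqrt(85))^(1/3) + 2^(1/3)*(9 + sqrt(85))^(1/3))/6)


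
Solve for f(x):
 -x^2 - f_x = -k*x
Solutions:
 f(x) = C1 + k*x^2/2 - x^3/3


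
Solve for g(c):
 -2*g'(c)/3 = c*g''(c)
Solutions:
 g(c) = C1 + C2*c^(1/3)


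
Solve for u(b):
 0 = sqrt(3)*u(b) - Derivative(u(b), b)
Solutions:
 u(b) = C1*exp(sqrt(3)*b)


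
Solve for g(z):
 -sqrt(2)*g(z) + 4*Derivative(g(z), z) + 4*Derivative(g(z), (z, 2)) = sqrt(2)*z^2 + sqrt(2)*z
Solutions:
 g(z) = C1*exp(z*(-1 + sqrt(1 + sqrt(2)))/2) + C2*exp(-z*(1 + sqrt(1 + sqrt(2)))/2) - z^2 - 4*sqrt(2)*z - z - 16 - 6*sqrt(2)


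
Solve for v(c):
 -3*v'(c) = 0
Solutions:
 v(c) = C1


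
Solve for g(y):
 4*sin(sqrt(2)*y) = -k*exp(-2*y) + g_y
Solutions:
 g(y) = C1 - k*exp(-2*y)/2 - 2*sqrt(2)*cos(sqrt(2)*y)


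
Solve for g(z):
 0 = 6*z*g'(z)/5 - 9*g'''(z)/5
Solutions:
 g(z) = C1 + Integral(C2*airyai(2^(1/3)*3^(2/3)*z/3) + C3*airybi(2^(1/3)*3^(2/3)*z/3), z)


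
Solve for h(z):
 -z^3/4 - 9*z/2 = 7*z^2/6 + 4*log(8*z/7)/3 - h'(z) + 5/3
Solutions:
 h(z) = C1 + z^4/16 + 7*z^3/18 + 9*z^2/4 + 4*z*log(z)/3 - 4*z*log(7)/3 + z/3 + 4*z*log(2)


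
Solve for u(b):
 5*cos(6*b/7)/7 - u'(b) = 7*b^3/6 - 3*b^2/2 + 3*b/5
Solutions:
 u(b) = C1 - 7*b^4/24 + b^3/2 - 3*b^2/10 + 5*sin(6*b/7)/6


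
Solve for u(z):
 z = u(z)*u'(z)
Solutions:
 u(z) = -sqrt(C1 + z^2)
 u(z) = sqrt(C1 + z^2)


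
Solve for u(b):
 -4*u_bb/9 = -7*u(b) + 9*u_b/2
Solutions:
 u(b) = C1*exp(3*b*(-27 + sqrt(1177))/16) + C2*exp(-3*b*(27 + sqrt(1177))/16)


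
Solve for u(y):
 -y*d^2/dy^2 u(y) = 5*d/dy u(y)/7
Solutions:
 u(y) = C1 + C2*y^(2/7)


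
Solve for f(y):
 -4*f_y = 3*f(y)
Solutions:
 f(y) = C1*exp(-3*y/4)


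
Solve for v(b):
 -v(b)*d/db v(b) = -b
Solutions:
 v(b) = -sqrt(C1 + b^2)
 v(b) = sqrt(C1 + b^2)


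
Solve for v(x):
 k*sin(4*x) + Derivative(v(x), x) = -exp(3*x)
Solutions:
 v(x) = C1 + k*cos(4*x)/4 - exp(3*x)/3


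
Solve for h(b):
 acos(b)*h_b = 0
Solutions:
 h(b) = C1


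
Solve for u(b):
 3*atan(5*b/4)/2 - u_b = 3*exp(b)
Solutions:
 u(b) = C1 + 3*b*atan(5*b/4)/2 - 3*exp(b) - 3*log(25*b^2 + 16)/5


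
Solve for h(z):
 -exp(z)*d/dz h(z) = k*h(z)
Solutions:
 h(z) = C1*exp(k*exp(-z))


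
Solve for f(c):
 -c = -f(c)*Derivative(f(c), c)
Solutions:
 f(c) = -sqrt(C1 + c^2)
 f(c) = sqrt(C1 + c^2)


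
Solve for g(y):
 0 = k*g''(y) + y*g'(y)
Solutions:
 g(y) = C1 + C2*sqrt(k)*erf(sqrt(2)*y*sqrt(1/k)/2)


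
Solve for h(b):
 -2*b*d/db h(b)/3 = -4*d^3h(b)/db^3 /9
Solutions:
 h(b) = C1 + Integral(C2*airyai(2^(2/3)*3^(1/3)*b/2) + C3*airybi(2^(2/3)*3^(1/3)*b/2), b)


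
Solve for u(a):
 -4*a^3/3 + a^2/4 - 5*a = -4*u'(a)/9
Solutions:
 u(a) = C1 + 3*a^4/4 - 3*a^3/16 + 45*a^2/8


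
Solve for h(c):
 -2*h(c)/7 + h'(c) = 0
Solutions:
 h(c) = C1*exp(2*c/7)


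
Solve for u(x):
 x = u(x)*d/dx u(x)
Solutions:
 u(x) = -sqrt(C1 + x^2)
 u(x) = sqrt(C1 + x^2)


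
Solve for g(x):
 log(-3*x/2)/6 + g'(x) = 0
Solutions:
 g(x) = C1 - x*log(-x)/6 + x*(-log(3) + log(2) + 1)/6


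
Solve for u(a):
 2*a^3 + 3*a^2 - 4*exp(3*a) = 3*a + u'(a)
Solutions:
 u(a) = C1 + a^4/2 + a^3 - 3*a^2/2 - 4*exp(3*a)/3


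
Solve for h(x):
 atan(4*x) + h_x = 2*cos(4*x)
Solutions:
 h(x) = C1 - x*atan(4*x) + log(16*x^2 + 1)/8 + sin(4*x)/2


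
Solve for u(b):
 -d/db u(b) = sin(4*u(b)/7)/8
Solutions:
 b/8 + 7*log(cos(4*u(b)/7) - 1)/8 - 7*log(cos(4*u(b)/7) + 1)/8 = C1


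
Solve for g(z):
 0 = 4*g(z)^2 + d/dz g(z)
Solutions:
 g(z) = 1/(C1 + 4*z)


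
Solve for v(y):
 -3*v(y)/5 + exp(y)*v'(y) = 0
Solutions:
 v(y) = C1*exp(-3*exp(-y)/5)


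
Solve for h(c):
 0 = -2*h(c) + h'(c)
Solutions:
 h(c) = C1*exp(2*c)


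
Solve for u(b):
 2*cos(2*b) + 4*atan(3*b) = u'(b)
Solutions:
 u(b) = C1 + 4*b*atan(3*b) - 2*log(9*b^2 + 1)/3 + sin(2*b)


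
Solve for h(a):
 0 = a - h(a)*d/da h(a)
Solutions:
 h(a) = -sqrt(C1 + a^2)
 h(a) = sqrt(C1 + a^2)


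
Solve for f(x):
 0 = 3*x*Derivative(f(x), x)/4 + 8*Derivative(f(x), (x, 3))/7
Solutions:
 f(x) = C1 + Integral(C2*airyai(-42^(1/3)*x/4) + C3*airybi(-42^(1/3)*x/4), x)


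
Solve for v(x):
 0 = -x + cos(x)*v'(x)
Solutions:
 v(x) = C1 + Integral(x/cos(x), x)


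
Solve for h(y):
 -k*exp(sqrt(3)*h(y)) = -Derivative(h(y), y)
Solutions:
 h(y) = sqrt(3)*(2*log(-1/(C1 + k*y)) - log(3))/6


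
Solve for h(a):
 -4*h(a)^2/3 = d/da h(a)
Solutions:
 h(a) = 3/(C1 + 4*a)


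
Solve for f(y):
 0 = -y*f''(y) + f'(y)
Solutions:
 f(y) = C1 + C2*y^2


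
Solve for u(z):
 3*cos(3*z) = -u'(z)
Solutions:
 u(z) = C1 - sin(3*z)


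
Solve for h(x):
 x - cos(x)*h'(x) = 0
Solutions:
 h(x) = C1 + Integral(x/cos(x), x)


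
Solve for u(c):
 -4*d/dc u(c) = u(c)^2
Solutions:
 u(c) = 4/(C1 + c)


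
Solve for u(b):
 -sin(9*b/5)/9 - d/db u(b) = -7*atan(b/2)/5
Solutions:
 u(b) = C1 + 7*b*atan(b/2)/5 - 7*log(b^2 + 4)/5 + 5*cos(9*b/5)/81


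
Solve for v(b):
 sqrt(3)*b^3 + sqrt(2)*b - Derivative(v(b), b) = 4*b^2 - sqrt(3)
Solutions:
 v(b) = C1 + sqrt(3)*b^4/4 - 4*b^3/3 + sqrt(2)*b^2/2 + sqrt(3)*b


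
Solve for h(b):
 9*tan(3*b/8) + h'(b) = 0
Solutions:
 h(b) = C1 + 24*log(cos(3*b/8))


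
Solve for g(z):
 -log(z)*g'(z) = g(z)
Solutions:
 g(z) = C1*exp(-li(z))


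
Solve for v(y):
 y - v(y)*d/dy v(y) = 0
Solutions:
 v(y) = -sqrt(C1 + y^2)
 v(y) = sqrt(C1 + y^2)


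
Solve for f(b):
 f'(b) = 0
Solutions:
 f(b) = C1


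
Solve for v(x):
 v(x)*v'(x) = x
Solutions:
 v(x) = -sqrt(C1 + x^2)
 v(x) = sqrt(C1 + x^2)


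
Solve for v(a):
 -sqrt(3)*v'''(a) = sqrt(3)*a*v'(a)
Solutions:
 v(a) = C1 + Integral(C2*airyai(-a) + C3*airybi(-a), a)


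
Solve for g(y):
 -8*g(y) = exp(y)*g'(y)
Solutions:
 g(y) = C1*exp(8*exp(-y))


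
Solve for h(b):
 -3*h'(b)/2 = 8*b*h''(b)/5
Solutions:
 h(b) = C1 + C2*b^(1/16)


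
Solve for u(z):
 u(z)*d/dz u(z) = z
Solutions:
 u(z) = -sqrt(C1 + z^2)
 u(z) = sqrt(C1 + z^2)


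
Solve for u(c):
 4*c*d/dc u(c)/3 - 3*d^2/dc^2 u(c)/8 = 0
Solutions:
 u(c) = C1 + C2*erfi(4*c/3)


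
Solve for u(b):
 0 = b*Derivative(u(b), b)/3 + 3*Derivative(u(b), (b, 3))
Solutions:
 u(b) = C1 + Integral(C2*airyai(-3^(1/3)*b/3) + C3*airybi(-3^(1/3)*b/3), b)


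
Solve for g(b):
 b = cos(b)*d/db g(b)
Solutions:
 g(b) = C1 + Integral(b/cos(b), b)


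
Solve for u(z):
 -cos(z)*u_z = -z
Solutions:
 u(z) = C1 + Integral(z/cos(z), z)


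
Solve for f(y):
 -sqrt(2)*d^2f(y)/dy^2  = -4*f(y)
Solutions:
 f(y) = C1*exp(-2^(3/4)*y) + C2*exp(2^(3/4)*y)


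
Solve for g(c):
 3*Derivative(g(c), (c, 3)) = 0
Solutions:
 g(c) = C1 + C2*c + C3*c^2


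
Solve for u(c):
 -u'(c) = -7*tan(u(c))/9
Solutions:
 u(c) = pi - asin(C1*exp(7*c/9))
 u(c) = asin(C1*exp(7*c/9))


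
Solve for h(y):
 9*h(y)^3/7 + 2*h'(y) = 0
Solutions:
 h(y) = -sqrt(7)*sqrt(-1/(C1 - 9*y))
 h(y) = sqrt(7)*sqrt(-1/(C1 - 9*y))


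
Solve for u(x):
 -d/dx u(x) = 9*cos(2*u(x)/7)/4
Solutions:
 9*x/4 - 7*log(sin(2*u(x)/7) - 1)/4 + 7*log(sin(2*u(x)/7) + 1)/4 = C1


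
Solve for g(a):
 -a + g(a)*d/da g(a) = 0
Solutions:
 g(a) = -sqrt(C1 + a^2)
 g(a) = sqrt(C1 + a^2)


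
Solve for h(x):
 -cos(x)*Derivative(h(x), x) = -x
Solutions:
 h(x) = C1 + Integral(x/cos(x), x)


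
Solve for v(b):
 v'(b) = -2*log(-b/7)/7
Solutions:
 v(b) = C1 - 2*b*log(-b)/7 + 2*b*(1 + log(7))/7


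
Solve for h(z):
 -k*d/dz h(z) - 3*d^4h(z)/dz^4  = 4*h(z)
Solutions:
 h(z) = C1*exp(2^(2/3)*sqrt(3)*z*(-sqrt(2^(1/3)*(3*k^2 + sqrt(9*k^4 - 16384))^(1/3) + 32/(3*k^2 + sqrt(9*k^4 - 16384))^(1/3)) + sqrt(4*sqrt(3)*k/sqrt(2^(1/3)*(3*k^2 + sqrt(9*k^4 - 16384))^(1/3) + 32/(3*k^2 + sqrt(9*k^4 - 16384))^(1/3)) - 2^(1/3)*(3*k^2 + sqrt(9*k^4 - 16384))^(1/3) - 32/(3*k^2 + sqrt(9*k^4 - 16384))^(1/3)))/12) + C2*exp(2^(2/3)*sqrt(3)*z*(sqrt(2^(1/3)*(3*k^2 + sqrt(9*k^4 - 16384))^(1/3) + 32/(3*k^2 + sqrt(9*k^4 - 16384))^(1/3)) - sqrt(-4*sqrt(3)*k/sqrt(2^(1/3)*(3*k^2 + sqrt(9*k^4 - 16384))^(1/3) + 32/(3*k^2 + sqrt(9*k^4 - 16384))^(1/3)) - 2^(1/3)*(3*k^2 + sqrt(9*k^4 - 16384))^(1/3) - 32/(3*k^2 + sqrt(9*k^4 - 16384))^(1/3)))/12) + C3*exp(2^(2/3)*sqrt(3)*z*(sqrt(2^(1/3)*(3*k^2 + sqrt(9*k^4 - 16384))^(1/3) + 32/(3*k^2 + sqrt(9*k^4 - 16384))^(1/3)) + sqrt(-4*sqrt(3)*k/sqrt(2^(1/3)*(3*k^2 + sqrt(9*k^4 - 16384))^(1/3) + 32/(3*k^2 + sqrt(9*k^4 - 16384))^(1/3)) - 2^(1/3)*(3*k^2 + sqrt(9*k^4 - 16384))^(1/3) - 32/(3*k^2 + sqrt(9*k^4 - 16384))^(1/3)))/12) + C4*exp(-2^(2/3)*sqrt(3)*z*(sqrt(2^(1/3)*(3*k^2 + sqrt(9*k^4 - 16384))^(1/3) + 32/(3*k^2 + sqrt(9*k^4 - 16384))^(1/3)) + sqrt(4*sqrt(3)*k/sqrt(2^(1/3)*(3*k^2 + sqrt(9*k^4 - 16384))^(1/3) + 32/(3*k^2 + sqrt(9*k^4 - 16384))^(1/3)) - 2^(1/3)*(3*k^2 + sqrt(9*k^4 - 16384))^(1/3) - 32/(3*k^2 + sqrt(9*k^4 - 16384))^(1/3)))/12)


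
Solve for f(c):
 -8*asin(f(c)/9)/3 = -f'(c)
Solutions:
 Integral(1/asin(_y/9), (_y, f(c))) = C1 + 8*c/3


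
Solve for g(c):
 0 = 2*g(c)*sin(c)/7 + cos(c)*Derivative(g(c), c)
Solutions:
 g(c) = C1*cos(c)^(2/7)


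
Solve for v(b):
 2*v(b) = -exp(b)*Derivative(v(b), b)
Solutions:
 v(b) = C1*exp(2*exp(-b))


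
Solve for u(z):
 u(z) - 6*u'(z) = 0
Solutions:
 u(z) = C1*exp(z/6)


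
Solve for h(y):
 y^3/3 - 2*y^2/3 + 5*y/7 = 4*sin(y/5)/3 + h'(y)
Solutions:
 h(y) = C1 + y^4/12 - 2*y^3/9 + 5*y^2/14 + 20*cos(y/5)/3


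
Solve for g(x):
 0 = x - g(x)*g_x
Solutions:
 g(x) = -sqrt(C1 + x^2)
 g(x) = sqrt(C1 + x^2)


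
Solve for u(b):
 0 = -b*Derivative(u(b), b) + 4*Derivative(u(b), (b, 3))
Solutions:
 u(b) = C1 + Integral(C2*airyai(2^(1/3)*b/2) + C3*airybi(2^(1/3)*b/2), b)


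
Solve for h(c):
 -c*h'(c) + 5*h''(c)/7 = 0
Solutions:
 h(c) = C1 + C2*erfi(sqrt(70)*c/10)


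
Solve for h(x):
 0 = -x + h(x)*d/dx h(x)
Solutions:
 h(x) = -sqrt(C1 + x^2)
 h(x) = sqrt(C1 + x^2)


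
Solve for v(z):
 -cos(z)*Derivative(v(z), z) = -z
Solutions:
 v(z) = C1 + Integral(z/cos(z), z)


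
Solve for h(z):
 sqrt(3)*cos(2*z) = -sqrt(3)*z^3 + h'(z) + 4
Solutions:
 h(z) = C1 + sqrt(3)*z^4/4 - 4*z + sqrt(3)*sin(2*z)/2


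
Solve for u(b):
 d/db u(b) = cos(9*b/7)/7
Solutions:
 u(b) = C1 + sin(9*b/7)/9


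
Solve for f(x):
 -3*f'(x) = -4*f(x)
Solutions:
 f(x) = C1*exp(4*x/3)


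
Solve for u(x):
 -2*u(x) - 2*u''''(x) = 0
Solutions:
 u(x) = (C1*sin(sqrt(2)*x/2) + C2*cos(sqrt(2)*x/2))*exp(-sqrt(2)*x/2) + (C3*sin(sqrt(2)*x/2) + C4*cos(sqrt(2)*x/2))*exp(sqrt(2)*x/2)


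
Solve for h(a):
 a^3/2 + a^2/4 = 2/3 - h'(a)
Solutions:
 h(a) = C1 - a^4/8 - a^3/12 + 2*a/3


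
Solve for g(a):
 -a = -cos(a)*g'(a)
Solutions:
 g(a) = C1 + Integral(a/cos(a), a)


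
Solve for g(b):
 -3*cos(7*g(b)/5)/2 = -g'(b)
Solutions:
 -3*b/2 - 5*log(sin(7*g(b)/5) - 1)/14 + 5*log(sin(7*g(b)/5) + 1)/14 = C1


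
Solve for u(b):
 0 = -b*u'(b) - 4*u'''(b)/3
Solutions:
 u(b) = C1 + Integral(C2*airyai(-6^(1/3)*b/2) + C3*airybi(-6^(1/3)*b/2), b)


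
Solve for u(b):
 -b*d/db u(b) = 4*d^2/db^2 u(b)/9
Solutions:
 u(b) = C1 + C2*erf(3*sqrt(2)*b/4)


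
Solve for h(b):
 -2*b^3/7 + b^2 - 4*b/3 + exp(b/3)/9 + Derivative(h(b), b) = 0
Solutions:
 h(b) = C1 + b^4/14 - b^3/3 + 2*b^2/3 - exp(b/3)/3


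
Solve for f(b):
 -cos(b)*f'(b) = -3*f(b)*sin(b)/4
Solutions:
 f(b) = C1/cos(b)^(3/4)


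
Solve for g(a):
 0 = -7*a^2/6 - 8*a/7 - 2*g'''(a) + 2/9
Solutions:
 g(a) = C1 + C2*a + C3*a^2 - 7*a^5/720 - a^4/42 + a^3/54


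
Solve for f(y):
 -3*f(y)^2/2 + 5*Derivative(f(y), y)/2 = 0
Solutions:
 f(y) = -5/(C1 + 3*y)


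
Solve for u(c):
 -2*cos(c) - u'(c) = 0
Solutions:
 u(c) = C1 - 2*sin(c)


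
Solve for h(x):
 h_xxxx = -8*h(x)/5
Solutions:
 h(x) = (C1*sin(2^(1/4)*5^(3/4)*x/5) + C2*cos(2^(1/4)*5^(3/4)*x/5))*exp(-2^(1/4)*5^(3/4)*x/5) + (C3*sin(2^(1/4)*5^(3/4)*x/5) + C4*cos(2^(1/4)*5^(3/4)*x/5))*exp(2^(1/4)*5^(3/4)*x/5)


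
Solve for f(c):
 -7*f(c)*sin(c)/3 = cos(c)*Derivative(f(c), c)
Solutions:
 f(c) = C1*cos(c)^(7/3)


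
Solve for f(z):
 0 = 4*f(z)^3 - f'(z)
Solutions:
 f(z) = -sqrt(2)*sqrt(-1/(C1 + 4*z))/2
 f(z) = sqrt(2)*sqrt(-1/(C1 + 4*z))/2


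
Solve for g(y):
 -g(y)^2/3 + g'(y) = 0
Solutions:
 g(y) = -3/(C1 + y)


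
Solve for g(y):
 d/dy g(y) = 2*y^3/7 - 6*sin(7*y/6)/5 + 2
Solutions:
 g(y) = C1 + y^4/14 + 2*y + 36*cos(7*y/6)/35


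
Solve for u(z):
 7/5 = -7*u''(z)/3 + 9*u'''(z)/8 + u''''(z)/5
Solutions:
 u(z) = C1 + C2*z + C3*exp(z*(-135 + sqrt(45105))/48) + C4*exp(-z*(135 + sqrt(45105))/48) - 3*z^2/10


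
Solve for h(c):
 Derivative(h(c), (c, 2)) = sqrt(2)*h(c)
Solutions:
 h(c) = C1*exp(-2^(1/4)*c) + C2*exp(2^(1/4)*c)


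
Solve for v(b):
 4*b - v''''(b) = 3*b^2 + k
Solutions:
 v(b) = C1 + C2*b + C3*b^2 + C4*b^3 - b^6/120 + b^5/30 - b^4*k/24


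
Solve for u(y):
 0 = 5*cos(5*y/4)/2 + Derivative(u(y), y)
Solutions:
 u(y) = C1 - 2*sin(5*y/4)


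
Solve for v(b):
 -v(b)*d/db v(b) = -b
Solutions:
 v(b) = -sqrt(C1 + b^2)
 v(b) = sqrt(C1 + b^2)


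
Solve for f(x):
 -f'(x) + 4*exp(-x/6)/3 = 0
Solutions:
 f(x) = C1 - 8*exp(-x/6)


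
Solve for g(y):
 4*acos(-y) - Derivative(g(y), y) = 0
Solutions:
 g(y) = C1 + 4*y*acos(-y) + 4*sqrt(1 - y^2)


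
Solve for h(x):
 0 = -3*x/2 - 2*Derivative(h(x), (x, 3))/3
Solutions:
 h(x) = C1 + C2*x + C3*x^2 - 3*x^4/32


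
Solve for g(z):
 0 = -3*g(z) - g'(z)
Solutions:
 g(z) = C1*exp(-3*z)


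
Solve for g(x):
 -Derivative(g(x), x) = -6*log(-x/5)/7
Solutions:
 g(x) = C1 + 6*x*log(-x)/7 + 6*x*(-log(5) - 1)/7


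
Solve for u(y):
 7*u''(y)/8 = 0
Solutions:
 u(y) = C1 + C2*y


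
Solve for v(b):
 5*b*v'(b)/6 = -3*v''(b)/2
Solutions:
 v(b) = C1 + C2*erf(sqrt(10)*b/6)


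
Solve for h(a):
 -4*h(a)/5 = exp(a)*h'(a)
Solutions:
 h(a) = C1*exp(4*exp(-a)/5)


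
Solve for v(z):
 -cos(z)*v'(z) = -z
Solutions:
 v(z) = C1 + Integral(z/cos(z), z)


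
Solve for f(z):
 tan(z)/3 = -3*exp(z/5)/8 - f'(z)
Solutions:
 f(z) = C1 - 15*exp(z/5)/8 + log(cos(z))/3


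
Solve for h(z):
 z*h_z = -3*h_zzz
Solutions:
 h(z) = C1 + Integral(C2*airyai(-3^(2/3)*z/3) + C3*airybi(-3^(2/3)*z/3), z)


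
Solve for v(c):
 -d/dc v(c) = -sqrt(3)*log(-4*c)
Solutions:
 v(c) = C1 + sqrt(3)*c*log(-c) + sqrt(3)*c*(-1 + 2*log(2))


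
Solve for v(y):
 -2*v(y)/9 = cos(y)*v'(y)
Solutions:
 v(y) = C1*(sin(y) - 1)^(1/9)/(sin(y) + 1)^(1/9)


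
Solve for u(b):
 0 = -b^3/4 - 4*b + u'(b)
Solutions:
 u(b) = C1 + b^4/16 + 2*b^2


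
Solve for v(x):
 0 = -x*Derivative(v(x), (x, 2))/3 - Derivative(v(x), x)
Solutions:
 v(x) = C1 + C2/x^2


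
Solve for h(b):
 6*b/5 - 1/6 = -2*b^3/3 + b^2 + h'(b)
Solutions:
 h(b) = C1 + b^4/6 - b^3/3 + 3*b^2/5 - b/6


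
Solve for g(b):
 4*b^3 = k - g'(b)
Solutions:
 g(b) = C1 - b^4 + b*k


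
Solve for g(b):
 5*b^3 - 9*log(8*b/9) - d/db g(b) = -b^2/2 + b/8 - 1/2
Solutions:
 g(b) = C1 + 5*b^4/4 + b^3/6 - b^2/16 - 9*b*log(b) - 27*b*log(2) + 19*b/2 + 18*b*log(3)


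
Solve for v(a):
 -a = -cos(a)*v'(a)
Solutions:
 v(a) = C1 + Integral(a/cos(a), a)


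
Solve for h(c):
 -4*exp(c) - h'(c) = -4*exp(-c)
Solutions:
 h(c) = C1 - 8*cosh(c)


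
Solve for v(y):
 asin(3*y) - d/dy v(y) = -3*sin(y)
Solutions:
 v(y) = C1 + y*asin(3*y) + sqrt(1 - 9*y^2)/3 - 3*cos(y)


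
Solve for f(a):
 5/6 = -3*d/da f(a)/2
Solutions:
 f(a) = C1 - 5*a/9


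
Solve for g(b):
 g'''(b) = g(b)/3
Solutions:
 g(b) = C3*exp(3^(2/3)*b/3) + (C1*sin(3^(1/6)*b/2) + C2*cos(3^(1/6)*b/2))*exp(-3^(2/3)*b/6)


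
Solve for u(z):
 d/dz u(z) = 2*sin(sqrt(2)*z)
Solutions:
 u(z) = C1 - sqrt(2)*cos(sqrt(2)*z)


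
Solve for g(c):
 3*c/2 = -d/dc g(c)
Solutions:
 g(c) = C1 - 3*c^2/4


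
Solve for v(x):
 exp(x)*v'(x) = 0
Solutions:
 v(x) = C1


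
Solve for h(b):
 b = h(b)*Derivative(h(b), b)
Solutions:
 h(b) = -sqrt(C1 + b^2)
 h(b) = sqrt(C1 + b^2)


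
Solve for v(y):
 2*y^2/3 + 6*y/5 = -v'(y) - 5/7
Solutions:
 v(y) = C1 - 2*y^3/9 - 3*y^2/5 - 5*y/7
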